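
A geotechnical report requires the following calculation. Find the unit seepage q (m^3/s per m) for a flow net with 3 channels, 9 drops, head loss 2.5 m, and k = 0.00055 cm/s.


Convert k to m/s for unit consistency with H:
k = 0.00055 cm/s = 0.00055 / 100 m/s = 5.5e-06 m/s
Using q = k * H * Nf / Nd
Nf / Nd = 3 / 9 = 0.3333
q = 5.5e-06 * 2.5 * 0.3333
q = 4.583e-06 m^3/s per m


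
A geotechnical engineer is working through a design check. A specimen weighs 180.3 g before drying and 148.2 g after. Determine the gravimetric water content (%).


Using w = (m_wet - m_dry) / m_dry * 100
m_wet - m_dry = 180.3 - 148.2 = 32.1 g
w = 32.1 / 148.2 * 100
w = 21.66 %


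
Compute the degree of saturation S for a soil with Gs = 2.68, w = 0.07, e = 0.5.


Using S = Gs * w / e
S = 2.68 * 0.07 / 0.5
S = 0.3752


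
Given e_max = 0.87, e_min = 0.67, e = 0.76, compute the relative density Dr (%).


Using Dr = (e_max - e) / (e_max - e_min) * 100
e_max - e = 0.87 - 0.76 = 0.11
e_max - e_min = 0.87 - 0.67 = 0.2
Dr = 0.11 / 0.2 * 100
Dr = 55.0 %


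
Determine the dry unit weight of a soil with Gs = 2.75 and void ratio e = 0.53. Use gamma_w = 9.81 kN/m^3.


Using gamma_d = Gs * gamma_w / (1 + e)
gamma_d = 2.75 * 9.81 / (1 + 0.53)
gamma_d = 2.75 * 9.81 / 1.53
gamma_d = 17.632 kN/m^3


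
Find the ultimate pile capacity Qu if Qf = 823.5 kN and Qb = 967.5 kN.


Using Qu = Qf + Qb
Qu = 823.5 + 967.5
Qu = 1791.0 kN


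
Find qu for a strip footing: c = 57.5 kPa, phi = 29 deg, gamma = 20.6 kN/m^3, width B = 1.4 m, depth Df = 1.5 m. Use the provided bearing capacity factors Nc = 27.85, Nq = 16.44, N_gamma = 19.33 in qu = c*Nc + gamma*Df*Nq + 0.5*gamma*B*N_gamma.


Compute qu = c*Nc + gamma*Df*Nq + 0.5*gamma*B*N_gamma
Term 1: 57.5 * 27.85 = 1601.375
Term 2: 20.6 * 1.5 * 16.44 = 507.996
Term 3: 0.5 * 20.6 * 1.4 * 19.33 = 278.7386
qu = 1601.375 + 507.996 + 278.7386
qu = 2388.11 kPa


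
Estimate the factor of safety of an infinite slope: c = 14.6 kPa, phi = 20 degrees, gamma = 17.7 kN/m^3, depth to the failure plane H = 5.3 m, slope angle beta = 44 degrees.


Using Fs = c / (gamma*H*sin(beta)*cos(beta)) + tan(phi)/tan(beta)
Cohesion contribution = 14.6 / (17.7*5.3*sin(44)*cos(44))
Cohesion contribution = 0.311457
Friction contribution = tan(20)/tan(44) = 0.376902
Fs = 0.311457 + 0.376902
Fs = 0.688


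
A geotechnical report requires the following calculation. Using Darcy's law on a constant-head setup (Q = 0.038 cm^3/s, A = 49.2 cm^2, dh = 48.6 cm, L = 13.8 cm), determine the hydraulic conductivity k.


Compute hydraulic gradient:
i = dh / L = 48.6 / 13.8 = 3.52174
Then apply Darcy's law:
k = Q / (A * i)
k = 0.038 / (49.2 * 3.52174)
k = 0.038 / 173.27
k = 0.000219 cm/s


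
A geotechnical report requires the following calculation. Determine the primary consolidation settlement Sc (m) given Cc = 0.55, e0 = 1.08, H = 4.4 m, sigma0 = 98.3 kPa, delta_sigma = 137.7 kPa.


Using Sc = Cc * H / (1 + e0) * log10((sigma0 + delta_sigma) / sigma0)
Stress ratio = (98.3 + 137.7) / 98.3 = 2.40081
log10(2.40081) = 0.380358
Cc * H / (1 + e0) = 0.55 * 4.4 / (1 + 1.08) = 1.16346
Sc = 1.16346 * 0.380358
Sc = 0.4425 m


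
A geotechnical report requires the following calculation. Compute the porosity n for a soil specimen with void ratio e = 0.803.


Result: 0.4454

Derivation:
Using the relation n = e / (1 + e)
n = 0.803 / (1 + 0.803)
n = 0.803 / 1.803
n = 0.4454


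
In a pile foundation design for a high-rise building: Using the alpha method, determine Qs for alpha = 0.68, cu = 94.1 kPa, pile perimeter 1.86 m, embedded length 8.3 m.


Result: 987.85 kN

Derivation:
Using Qs = alpha * cu * perimeter * L
Qs = 0.68 * 94.1 * 1.86 * 8.3
Qs = 987.85 kN


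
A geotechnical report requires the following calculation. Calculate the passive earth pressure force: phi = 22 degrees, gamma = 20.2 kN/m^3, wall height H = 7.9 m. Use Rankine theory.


Compute passive earth pressure coefficient:
Kp = tan^2(45 + phi/2) = tan^2(56.0) = 2.197987
Compute passive force:
Pp = 0.5 * Kp * gamma * H^2
Pp = 0.5 * 2.197987 * 20.2 * 7.9^2
Pp = 1385.48 kN/m


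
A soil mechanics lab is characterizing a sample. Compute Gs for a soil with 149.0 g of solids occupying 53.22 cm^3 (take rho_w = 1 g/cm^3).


Result: 2.8

Derivation:
Using Gs = m_s / (V_s * rho_w)
Since rho_w = 1 g/cm^3:
Gs = 149.0 / 53.22
Gs = 2.8


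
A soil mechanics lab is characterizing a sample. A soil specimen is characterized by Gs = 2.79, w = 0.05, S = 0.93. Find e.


Result: 0.15

Derivation:
Using the relation e = Gs * w / S
e = 2.79 * 0.05 / 0.93
e = 0.15


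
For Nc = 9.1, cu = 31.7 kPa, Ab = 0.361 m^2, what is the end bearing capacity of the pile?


Using Qb = Nc * cu * Ab
Qb = 9.1 * 31.7 * 0.361
Qb = 104.14 kN


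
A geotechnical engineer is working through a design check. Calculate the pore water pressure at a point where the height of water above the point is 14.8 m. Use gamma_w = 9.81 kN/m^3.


Result: 145.19 kPa

Derivation:
Using u = gamma_w * h_w
u = 9.81 * 14.8
u = 145.19 kPa


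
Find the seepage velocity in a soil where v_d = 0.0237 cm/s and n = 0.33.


Result: 0.07182 cm/s

Derivation:
Using v_s = v_d / n
v_s = 0.0237 / 0.33
v_s = 0.07182 cm/s


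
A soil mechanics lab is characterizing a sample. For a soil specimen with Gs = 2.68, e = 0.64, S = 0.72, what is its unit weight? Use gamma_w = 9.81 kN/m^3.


Using gamma = gamma_w * (Gs + S*e) / (1 + e)
Numerator: Gs + S*e = 2.68 + 0.72*0.64 = 3.1408
Denominator: 1 + e = 1 + 0.64 = 1.64
gamma = 9.81 * 3.1408 / 1.64
gamma = 18.787 kN/m^3


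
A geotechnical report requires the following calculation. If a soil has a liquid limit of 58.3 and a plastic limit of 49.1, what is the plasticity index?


Using PI = LL - PL
PI = 58.3 - 49.1
PI = 9.2


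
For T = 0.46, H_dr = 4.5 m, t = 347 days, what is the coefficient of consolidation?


Using cv = T * H_dr^2 / t
H_dr^2 = 4.5^2 = 20.25
cv = 0.46 * 20.25 / 347
cv = 0.02684 m^2/day


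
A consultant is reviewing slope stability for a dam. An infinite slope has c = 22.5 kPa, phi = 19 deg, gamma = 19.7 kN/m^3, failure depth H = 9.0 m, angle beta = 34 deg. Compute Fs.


Using Fs = c / (gamma*H*sin(beta)*cos(beta)) + tan(phi)/tan(beta)
Cohesion contribution = 22.5 / (19.7*9.0*sin(34)*cos(34))
Cohesion contribution = 0.27374
Friction contribution = tan(19)/tan(34) = 0.510487
Fs = 0.27374 + 0.510487
Fs = 0.784


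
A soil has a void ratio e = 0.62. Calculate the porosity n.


Using the relation n = e / (1 + e)
n = 0.62 / (1 + 0.62)
n = 0.62 / 1.62
n = 0.3827


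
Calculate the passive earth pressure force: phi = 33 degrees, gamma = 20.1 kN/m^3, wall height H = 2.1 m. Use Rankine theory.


Compute passive earth pressure coefficient:
Kp = tan^2(45 + phi/2) = tan^2(61.5) = 3.39212
Compute passive force:
Pp = 0.5 * Kp * gamma * H^2
Pp = 0.5 * 3.39212 * 20.1 * 2.1^2
Pp = 150.34 kN/m


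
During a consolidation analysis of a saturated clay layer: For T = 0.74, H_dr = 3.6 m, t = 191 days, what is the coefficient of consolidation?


Result: 0.05021 m^2/day

Derivation:
Using cv = T * H_dr^2 / t
H_dr^2 = 3.6^2 = 12.96
cv = 0.74 * 12.96 / 191
cv = 0.05021 m^2/day


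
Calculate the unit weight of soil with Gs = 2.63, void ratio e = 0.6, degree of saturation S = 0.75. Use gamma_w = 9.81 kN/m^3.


Result: 18.884 kN/m^3

Derivation:
Using gamma = gamma_w * (Gs + S*e) / (1 + e)
Numerator: Gs + S*e = 2.63 + 0.75*0.6 = 3.08
Denominator: 1 + e = 1 + 0.6 = 1.6
gamma = 9.81 * 3.08 / 1.6
gamma = 18.884 kN/m^3


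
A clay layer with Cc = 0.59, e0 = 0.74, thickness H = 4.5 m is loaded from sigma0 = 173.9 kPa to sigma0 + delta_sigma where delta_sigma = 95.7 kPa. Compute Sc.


Using Sc = Cc * H / (1 + e0) * log10((sigma0 + delta_sigma) / sigma0)
Stress ratio = (173.9 + 95.7) / 173.9 = 1.55032
log10(1.55032) = 0.19042
Cc * H / (1 + e0) = 0.59 * 4.5 / (1 + 0.74) = 1.52586
Sc = 1.52586 * 0.19042
Sc = 0.2906 m


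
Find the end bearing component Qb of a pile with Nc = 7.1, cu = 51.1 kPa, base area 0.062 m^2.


Result: 22.49 kN

Derivation:
Using Qb = Nc * cu * Ab
Qb = 7.1 * 51.1 * 0.062
Qb = 22.49 kN


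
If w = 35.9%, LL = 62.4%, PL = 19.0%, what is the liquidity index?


Result: 0.389

Derivation:
First compute the plasticity index:
PI = LL - PL = 62.4 - 19.0 = 43.4
Then compute the liquidity index:
LI = (w - PL) / PI
LI = (35.9 - 19.0) / 43.4
LI = 0.389


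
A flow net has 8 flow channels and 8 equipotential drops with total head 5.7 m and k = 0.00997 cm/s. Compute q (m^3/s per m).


Result: 0.0005683 m^3/s per m

Derivation:
Convert k to m/s for unit consistency with H:
k = 0.00997 cm/s = 0.00997 / 100 m/s = 9.97e-05 m/s
Using q = k * H * Nf / Nd
Nf / Nd = 8 / 8 = 1.0
q = 9.97e-05 * 5.7 * 1.0
q = 0.0005683 m^3/s per m


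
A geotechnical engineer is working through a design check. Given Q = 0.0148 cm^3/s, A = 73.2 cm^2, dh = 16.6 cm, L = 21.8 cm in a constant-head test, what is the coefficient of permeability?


Result: 0.000266 cm/s

Derivation:
Compute hydraulic gradient:
i = dh / L = 16.6 / 21.8 = 0.761468
Then apply Darcy's law:
k = Q / (A * i)
k = 0.0148 / (73.2 * 0.761468)
k = 0.0148 / 55.7394
k = 0.000266 cm/s


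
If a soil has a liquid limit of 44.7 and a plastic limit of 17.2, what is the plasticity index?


Result: 27.5

Derivation:
Using PI = LL - PL
PI = 44.7 - 17.2
PI = 27.5


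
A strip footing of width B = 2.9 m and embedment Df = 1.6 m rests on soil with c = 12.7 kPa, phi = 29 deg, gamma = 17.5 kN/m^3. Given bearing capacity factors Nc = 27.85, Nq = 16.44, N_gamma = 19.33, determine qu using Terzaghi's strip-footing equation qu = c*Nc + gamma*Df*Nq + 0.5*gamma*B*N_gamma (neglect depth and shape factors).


Result: 1304.51 kPa

Derivation:
Compute qu = c*Nc + gamma*Df*Nq + 0.5*gamma*B*N_gamma
Term 1: 12.7 * 27.85 = 353.695
Term 2: 17.5 * 1.6 * 16.44 = 460.32
Term 3: 0.5 * 17.5 * 2.9 * 19.33 = 490.49875
qu = 353.695 + 460.32 + 490.49875
qu = 1304.51 kPa


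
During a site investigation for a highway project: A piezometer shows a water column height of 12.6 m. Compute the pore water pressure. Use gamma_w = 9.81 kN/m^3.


Using u = gamma_w * h_w
u = 9.81 * 12.6
u = 123.61 kPa


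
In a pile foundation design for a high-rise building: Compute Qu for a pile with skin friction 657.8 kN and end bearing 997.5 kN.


Result: 1655.3 kN

Derivation:
Using Qu = Qf + Qb
Qu = 657.8 + 997.5
Qu = 1655.3 kN


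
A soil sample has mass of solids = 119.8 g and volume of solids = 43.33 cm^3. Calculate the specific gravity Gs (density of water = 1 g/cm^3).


Using Gs = m_s / (V_s * rho_w)
Since rho_w = 1 g/cm^3:
Gs = 119.8 / 43.33
Gs = 2.765


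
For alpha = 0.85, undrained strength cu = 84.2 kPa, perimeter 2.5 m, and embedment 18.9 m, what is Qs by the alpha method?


Using Qs = alpha * cu * perimeter * L
Qs = 0.85 * 84.2 * 2.5 * 18.9
Qs = 3381.68 kN


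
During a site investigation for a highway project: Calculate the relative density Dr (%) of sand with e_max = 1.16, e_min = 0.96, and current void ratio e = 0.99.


Using Dr = (e_max - e) / (e_max - e_min) * 100
e_max - e = 1.16 - 0.99 = 0.17
e_max - e_min = 1.16 - 0.96 = 0.2
Dr = 0.17 / 0.2 * 100
Dr = 85.0 %


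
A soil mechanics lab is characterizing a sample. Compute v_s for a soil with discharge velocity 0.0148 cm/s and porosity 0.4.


Result: 0.037 cm/s

Derivation:
Using v_s = v_d / n
v_s = 0.0148 / 0.4
v_s = 0.037 cm/s


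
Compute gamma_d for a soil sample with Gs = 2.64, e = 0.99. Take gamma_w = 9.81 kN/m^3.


Using gamma_d = Gs * gamma_w / (1 + e)
gamma_d = 2.64 * 9.81 / (1 + 0.99)
gamma_d = 2.64 * 9.81 / 1.99
gamma_d = 13.014 kN/m^3


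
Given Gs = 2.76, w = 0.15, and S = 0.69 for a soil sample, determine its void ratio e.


Using the relation e = Gs * w / S
e = 2.76 * 0.15 / 0.69
e = 0.6


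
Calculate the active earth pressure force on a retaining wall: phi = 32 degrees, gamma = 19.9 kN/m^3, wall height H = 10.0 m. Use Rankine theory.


Compute active earth pressure coefficient:
Ka = tan^2(45 - phi/2) = tan^2(29.0) = 0.307259
Compute active force:
Pa = 0.5 * Ka * gamma * H^2
Pa = 0.5 * 0.307259 * 19.9 * 10.0^2
Pa = 305.72 kN/m


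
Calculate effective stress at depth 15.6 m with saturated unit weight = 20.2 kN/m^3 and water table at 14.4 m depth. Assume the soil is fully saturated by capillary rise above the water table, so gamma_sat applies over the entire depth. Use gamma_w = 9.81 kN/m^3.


Result: 303.35 kPa

Derivation:
Total stress = gamma_sat * depth
sigma = 20.2 * 15.6 = 315.12 kPa
Pore water pressure u = gamma_w * (depth - d_wt)
u = 9.81 * (15.6 - 14.4) = 11.772 kPa
Effective stress = sigma - u
sigma' = 315.12 - 11.772 = 303.35 kPa


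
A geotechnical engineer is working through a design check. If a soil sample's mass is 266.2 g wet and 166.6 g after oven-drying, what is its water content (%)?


Result: 59.78 %

Derivation:
Using w = (m_wet - m_dry) / m_dry * 100
m_wet - m_dry = 266.2 - 166.6 = 99.6 g
w = 99.6 / 166.6 * 100
w = 59.78 %


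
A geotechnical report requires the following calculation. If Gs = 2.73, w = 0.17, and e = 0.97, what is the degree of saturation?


Using S = Gs * w / e
S = 2.73 * 0.17 / 0.97
S = 0.4785


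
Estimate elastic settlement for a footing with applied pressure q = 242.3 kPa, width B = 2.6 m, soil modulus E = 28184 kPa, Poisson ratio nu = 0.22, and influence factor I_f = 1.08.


Result: 22.972 mm

Derivation:
Using Se = q * B * (1 - nu^2) * I_f / E
1 - nu^2 = 1 - 0.22^2 = 0.9516
Se = 242.3 * 2.6 * 0.9516 * 1.08 / 28184
Se = 0.022972 m
Convert to mm: Se = 0.022972 * 1000 = 22.972 mm


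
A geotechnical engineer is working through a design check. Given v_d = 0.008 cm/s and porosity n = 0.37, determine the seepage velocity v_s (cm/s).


Using v_s = v_d / n
v_s = 0.008 / 0.37
v_s = 0.02162 cm/s


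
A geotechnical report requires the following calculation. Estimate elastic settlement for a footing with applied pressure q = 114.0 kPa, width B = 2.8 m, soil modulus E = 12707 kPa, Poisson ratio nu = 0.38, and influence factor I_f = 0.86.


Using Se = q * B * (1 - nu^2) * I_f / E
1 - nu^2 = 1 - 0.38^2 = 0.8556
Se = 114.0 * 2.8 * 0.8556 * 0.86 / 12707
Se = 0.018484 m
Convert to mm: Se = 0.018484 * 1000 = 18.484 mm


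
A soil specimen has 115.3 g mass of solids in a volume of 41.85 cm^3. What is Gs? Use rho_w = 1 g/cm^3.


Result: 2.755

Derivation:
Using Gs = m_s / (V_s * rho_w)
Since rho_w = 1 g/cm^3:
Gs = 115.3 / 41.85
Gs = 2.755


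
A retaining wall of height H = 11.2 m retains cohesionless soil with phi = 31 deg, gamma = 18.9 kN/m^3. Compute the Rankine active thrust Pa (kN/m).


Compute active earth pressure coefficient:
Ka = tan^2(45 - phi/2) = tan^2(29.5) = 0.320099
Compute active force:
Pa = 0.5 * Ka * gamma * H^2
Pa = 0.5 * 0.320099 * 18.9 * 11.2^2
Pa = 379.45 kN/m


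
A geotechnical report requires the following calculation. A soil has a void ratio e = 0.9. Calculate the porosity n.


Using the relation n = e / (1 + e)
n = 0.9 / (1 + 0.9)
n = 0.9 / 1.9
n = 0.4737


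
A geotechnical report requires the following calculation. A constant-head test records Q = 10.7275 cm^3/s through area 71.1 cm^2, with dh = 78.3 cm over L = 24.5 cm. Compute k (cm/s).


Compute hydraulic gradient:
i = dh / L = 78.3 / 24.5 = 3.19592
Then apply Darcy's law:
k = Q / (A * i)
k = 10.7275 / (71.1 * 3.19592)
k = 10.7275 / 227.23
k = 0.04721 cm/s


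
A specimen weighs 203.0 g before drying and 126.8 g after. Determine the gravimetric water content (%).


Result: 60.09 %

Derivation:
Using w = (m_wet - m_dry) / m_dry * 100
m_wet - m_dry = 203.0 - 126.8 = 76.2 g
w = 76.2 / 126.8 * 100
w = 60.09 %


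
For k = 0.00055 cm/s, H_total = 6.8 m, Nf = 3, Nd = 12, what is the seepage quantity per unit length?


Convert k to m/s for unit consistency with H:
k = 0.00055 cm/s = 0.00055 / 100 m/s = 5.5e-06 m/s
Using q = k * H * Nf / Nd
Nf / Nd = 3 / 12 = 0.25
q = 5.5e-06 * 6.8 * 0.25
q = 9.35e-06 m^3/s per m


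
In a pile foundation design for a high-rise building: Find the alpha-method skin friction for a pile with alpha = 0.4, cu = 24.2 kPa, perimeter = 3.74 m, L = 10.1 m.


Using Qs = alpha * cu * perimeter * L
Qs = 0.4 * 24.2 * 3.74 * 10.1
Qs = 365.65 kN


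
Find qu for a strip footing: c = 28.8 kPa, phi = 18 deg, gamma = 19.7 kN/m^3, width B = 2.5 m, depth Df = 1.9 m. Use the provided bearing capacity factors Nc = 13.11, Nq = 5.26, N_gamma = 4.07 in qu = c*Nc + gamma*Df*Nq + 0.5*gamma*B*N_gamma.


Compute qu = c*Nc + gamma*Df*Nq + 0.5*gamma*B*N_gamma
Term 1: 28.8 * 13.11 = 377.568
Term 2: 19.7 * 1.9 * 5.26 = 196.8818
Term 3: 0.5 * 19.7 * 2.5 * 4.07 = 100.22375
qu = 377.568 + 196.8818 + 100.22375
qu = 674.67 kPa


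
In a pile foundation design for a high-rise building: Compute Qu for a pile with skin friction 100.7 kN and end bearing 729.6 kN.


Result: 830.3 kN

Derivation:
Using Qu = Qf + Qb
Qu = 100.7 + 729.6
Qu = 830.3 kN


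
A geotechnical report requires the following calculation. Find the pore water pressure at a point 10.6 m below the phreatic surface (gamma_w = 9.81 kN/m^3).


Using u = gamma_w * h_w
u = 9.81 * 10.6
u = 103.99 kPa


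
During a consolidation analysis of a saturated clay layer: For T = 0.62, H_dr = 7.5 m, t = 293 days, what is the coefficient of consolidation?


Using cv = T * H_dr^2 / t
H_dr^2 = 7.5^2 = 56.25
cv = 0.62 * 56.25 / 293
cv = 0.11903 m^2/day


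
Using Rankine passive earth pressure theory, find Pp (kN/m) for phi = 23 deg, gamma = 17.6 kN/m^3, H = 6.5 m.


Result: 848.68 kN/m

Derivation:
Compute passive earth pressure coefficient:
Kp = tan^2(45 + phi/2) = tan^2(56.5) = 2.282623
Compute passive force:
Pp = 0.5 * Kp * gamma * H^2
Pp = 0.5 * 2.282623 * 17.6 * 6.5^2
Pp = 848.68 kN/m


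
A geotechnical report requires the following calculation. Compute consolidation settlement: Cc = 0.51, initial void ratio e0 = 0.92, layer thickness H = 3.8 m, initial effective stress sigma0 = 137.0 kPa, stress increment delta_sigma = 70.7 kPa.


Using Sc = Cc * H / (1 + e0) * log10((sigma0 + delta_sigma) / sigma0)
Stress ratio = (137.0 + 70.7) / 137.0 = 1.51606
log10(1.51606) = 0.180716
Cc * H / (1 + e0) = 0.51 * 3.8 / (1 + 0.92) = 1.00937
Sc = 1.00937 * 0.180716
Sc = 0.1824 m


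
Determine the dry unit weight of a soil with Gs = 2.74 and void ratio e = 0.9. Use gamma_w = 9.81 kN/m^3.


Result: 14.147 kN/m^3

Derivation:
Using gamma_d = Gs * gamma_w / (1 + e)
gamma_d = 2.74 * 9.81 / (1 + 0.9)
gamma_d = 2.74 * 9.81 / 1.9
gamma_d = 14.147 kN/m^3


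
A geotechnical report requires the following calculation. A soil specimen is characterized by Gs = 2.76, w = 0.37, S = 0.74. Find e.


Using the relation e = Gs * w / S
e = 2.76 * 0.37 / 0.74
e = 1.38


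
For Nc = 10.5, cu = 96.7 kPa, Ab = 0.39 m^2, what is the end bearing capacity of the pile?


Using Qb = Nc * cu * Ab
Qb = 10.5 * 96.7 * 0.39
Qb = 395.99 kN


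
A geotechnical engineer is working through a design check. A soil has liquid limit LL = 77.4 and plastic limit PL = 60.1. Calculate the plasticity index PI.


Result: 17.3

Derivation:
Using PI = LL - PL
PI = 77.4 - 60.1
PI = 17.3


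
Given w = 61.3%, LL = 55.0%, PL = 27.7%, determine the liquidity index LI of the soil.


Result: 1.231

Derivation:
First compute the plasticity index:
PI = LL - PL = 55.0 - 27.7 = 27.3
Then compute the liquidity index:
LI = (w - PL) / PI
LI = (61.3 - 27.7) / 27.3
LI = 1.231


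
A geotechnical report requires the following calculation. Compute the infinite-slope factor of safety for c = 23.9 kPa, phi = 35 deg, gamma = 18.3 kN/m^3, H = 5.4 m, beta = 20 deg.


Result: 2.676

Derivation:
Using Fs = c / (gamma*H*sin(beta)*cos(beta)) + tan(phi)/tan(beta)
Cohesion contribution = 23.9 / (18.3*5.4*sin(20)*cos(20))
Cohesion contribution = 0.752516
Friction contribution = tan(35)/tan(20) = 1.9238
Fs = 0.752516 + 1.9238
Fs = 2.676


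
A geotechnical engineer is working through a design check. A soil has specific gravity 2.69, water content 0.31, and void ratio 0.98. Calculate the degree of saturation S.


Using S = Gs * w / e
S = 2.69 * 0.31 / 0.98
S = 0.8509


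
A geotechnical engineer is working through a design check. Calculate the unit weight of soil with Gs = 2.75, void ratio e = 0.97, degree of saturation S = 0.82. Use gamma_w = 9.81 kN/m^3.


Using gamma = gamma_w * (Gs + S*e) / (1 + e)
Numerator: Gs + S*e = 2.75 + 0.82*0.97 = 3.5454
Denominator: 1 + e = 1 + 0.97 = 1.97
gamma = 9.81 * 3.5454 / 1.97
gamma = 17.655 kN/m^3


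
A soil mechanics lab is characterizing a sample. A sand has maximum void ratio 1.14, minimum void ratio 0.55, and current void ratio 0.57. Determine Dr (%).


Result: 96.61 %

Derivation:
Using Dr = (e_max - e) / (e_max - e_min) * 100
e_max - e = 1.14 - 0.57 = 0.57
e_max - e_min = 1.14 - 0.55 = 0.59
Dr = 0.57 / 0.59 * 100
Dr = 96.61 %


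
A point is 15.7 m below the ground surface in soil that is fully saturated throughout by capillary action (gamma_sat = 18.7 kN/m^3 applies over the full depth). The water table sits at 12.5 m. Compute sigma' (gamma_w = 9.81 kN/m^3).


Total stress = gamma_sat * depth
sigma = 18.7 * 15.7 = 293.59 kPa
Pore water pressure u = gamma_w * (depth - d_wt)
u = 9.81 * (15.7 - 12.5) = 31.392 kPa
Effective stress = sigma - u
sigma' = 293.59 - 31.392 = 262.2 kPa


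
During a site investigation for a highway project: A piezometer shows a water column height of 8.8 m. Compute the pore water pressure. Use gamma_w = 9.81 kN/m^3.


Using u = gamma_w * h_w
u = 9.81 * 8.8
u = 86.33 kPa


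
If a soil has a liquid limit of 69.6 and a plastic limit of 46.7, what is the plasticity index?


Using PI = LL - PL
PI = 69.6 - 46.7
PI = 22.9


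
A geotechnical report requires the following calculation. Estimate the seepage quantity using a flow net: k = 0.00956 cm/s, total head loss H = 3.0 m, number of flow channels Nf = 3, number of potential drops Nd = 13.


Convert k to m/s for unit consistency with H:
k = 0.00956 cm/s = 0.00956 / 100 m/s = 9.56e-05 m/s
Using q = k * H * Nf / Nd
Nf / Nd = 3 / 13 = 0.2308
q = 9.56e-05 * 3.0 * 0.2308
q = 6.618e-05 m^3/s per m


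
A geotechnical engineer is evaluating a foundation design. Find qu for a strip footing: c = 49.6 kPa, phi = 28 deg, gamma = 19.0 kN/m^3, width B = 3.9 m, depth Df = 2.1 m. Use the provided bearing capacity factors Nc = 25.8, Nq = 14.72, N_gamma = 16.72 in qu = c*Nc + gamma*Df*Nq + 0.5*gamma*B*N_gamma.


Compute qu = c*Nc + gamma*Df*Nq + 0.5*gamma*B*N_gamma
Term 1: 49.6 * 25.8 = 1279.68
Term 2: 19.0 * 2.1 * 14.72 = 587.328
Term 3: 0.5 * 19.0 * 3.9 * 16.72 = 619.476
qu = 1279.68 + 587.328 + 619.476
qu = 2486.48 kPa


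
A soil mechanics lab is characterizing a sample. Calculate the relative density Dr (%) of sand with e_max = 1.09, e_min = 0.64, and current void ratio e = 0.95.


Using Dr = (e_max - e) / (e_max - e_min) * 100
e_max - e = 1.09 - 0.95 = 0.14
e_max - e_min = 1.09 - 0.64 = 0.45
Dr = 0.14 / 0.45 * 100
Dr = 31.11 %


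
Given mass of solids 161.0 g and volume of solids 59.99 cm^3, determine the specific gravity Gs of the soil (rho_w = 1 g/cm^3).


Result: 2.684

Derivation:
Using Gs = m_s / (V_s * rho_w)
Since rho_w = 1 g/cm^3:
Gs = 161.0 / 59.99
Gs = 2.684


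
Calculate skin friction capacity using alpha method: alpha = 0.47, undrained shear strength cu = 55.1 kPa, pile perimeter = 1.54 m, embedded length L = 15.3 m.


Result: 610.19 kN

Derivation:
Using Qs = alpha * cu * perimeter * L
Qs = 0.47 * 55.1 * 1.54 * 15.3
Qs = 610.19 kN


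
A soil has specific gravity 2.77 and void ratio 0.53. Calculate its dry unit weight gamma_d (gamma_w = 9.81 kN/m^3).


Using gamma_d = Gs * gamma_w / (1 + e)
gamma_d = 2.77 * 9.81 / (1 + 0.53)
gamma_d = 2.77 * 9.81 / 1.53
gamma_d = 17.761 kN/m^3


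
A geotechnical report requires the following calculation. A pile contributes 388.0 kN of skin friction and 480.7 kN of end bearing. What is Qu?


Using Qu = Qf + Qb
Qu = 388.0 + 480.7
Qu = 868.7 kN


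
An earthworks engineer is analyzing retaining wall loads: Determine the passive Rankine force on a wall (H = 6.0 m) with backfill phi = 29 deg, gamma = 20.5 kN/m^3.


Compute passive earth pressure coefficient:
Kp = tan^2(45 + phi/2) = tan^2(59.5) = 2.88206
Compute passive force:
Pp = 0.5 * Kp * gamma * H^2
Pp = 0.5 * 2.88206 * 20.5 * 6.0^2
Pp = 1063.48 kN/m


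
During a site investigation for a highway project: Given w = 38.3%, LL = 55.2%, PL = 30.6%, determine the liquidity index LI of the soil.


First compute the plasticity index:
PI = LL - PL = 55.2 - 30.6 = 24.6
Then compute the liquidity index:
LI = (w - PL) / PI
LI = (38.3 - 30.6) / 24.6
LI = 0.313


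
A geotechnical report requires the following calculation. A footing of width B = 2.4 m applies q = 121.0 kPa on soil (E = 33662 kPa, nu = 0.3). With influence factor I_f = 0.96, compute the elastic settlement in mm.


Using Se = q * B * (1 - nu^2) * I_f / E
1 - nu^2 = 1 - 0.3^2 = 0.91
Se = 121.0 * 2.4 * 0.91 * 0.96 / 33662
Se = 0.007536 m
Convert to mm: Se = 0.007536 * 1000 = 7.536 mm


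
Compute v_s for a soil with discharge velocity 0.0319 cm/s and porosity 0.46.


Using v_s = v_d / n
v_s = 0.0319 / 0.46
v_s = 0.06935 cm/s


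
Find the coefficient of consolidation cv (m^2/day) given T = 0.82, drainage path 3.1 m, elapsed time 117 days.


Using cv = T * H_dr^2 / t
H_dr^2 = 3.1^2 = 9.61
cv = 0.82 * 9.61 / 117
cv = 0.06735 m^2/day


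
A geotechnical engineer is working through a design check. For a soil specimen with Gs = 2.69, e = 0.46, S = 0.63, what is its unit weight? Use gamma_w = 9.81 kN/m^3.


Result: 20.022 kN/m^3

Derivation:
Using gamma = gamma_w * (Gs + S*e) / (1 + e)
Numerator: Gs + S*e = 2.69 + 0.63*0.46 = 2.9798
Denominator: 1 + e = 1 + 0.46 = 1.46
gamma = 9.81 * 2.9798 / 1.46
gamma = 20.022 kN/m^3


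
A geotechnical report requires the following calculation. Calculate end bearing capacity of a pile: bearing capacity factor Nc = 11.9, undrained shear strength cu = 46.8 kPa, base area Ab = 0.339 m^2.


Result: 188.8 kN

Derivation:
Using Qb = Nc * cu * Ab
Qb = 11.9 * 46.8 * 0.339
Qb = 188.8 kN


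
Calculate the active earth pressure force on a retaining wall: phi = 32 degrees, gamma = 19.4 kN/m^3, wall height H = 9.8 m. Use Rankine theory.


Result: 286.24 kN/m

Derivation:
Compute active earth pressure coefficient:
Ka = tan^2(45 - phi/2) = tan^2(29.0) = 0.307259
Compute active force:
Pa = 0.5 * Ka * gamma * H^2
Pa = 0.5 * 0.307259 * 19.4 * 9.8^2
Pa = 286.24 kN/m


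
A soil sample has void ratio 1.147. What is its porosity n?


Using the relation n = e / (1 + e)
n = 1.147 / (1 + 1.147)
n = 1.147 / 2.147
n = 0.5342


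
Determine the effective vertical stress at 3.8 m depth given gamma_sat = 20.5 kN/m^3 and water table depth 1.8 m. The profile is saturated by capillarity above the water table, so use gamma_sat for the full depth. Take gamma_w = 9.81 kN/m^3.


Total stress = gamma_sat * depth
sigma = 20.5 * 3.8 = 77.9 kPa
Pore water pressure u = gamma_w * (depth - d_wt)
u = 9.81 * (3.8 - 1.8) = 19.62 kPa
Effective stress = sigma - u
sigma' = 77.9 - 19.62 = 58.28 kPa


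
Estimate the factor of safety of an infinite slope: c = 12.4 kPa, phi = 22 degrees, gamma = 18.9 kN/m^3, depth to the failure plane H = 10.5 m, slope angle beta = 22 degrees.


Result: 1.18

Derivation:
Using Fs = c / (gamma*H*sin(beta)*cos(beta)) + tan(phi)/tan(beta)
Cohesion contribution = 12.4 / (18.9*10.5*sin(22)*cos(22))
Cohesion contribution = 0.179899
Friction contribution = tan(22)/tan(22) = 1
Fs = 0.179899 + 1
Fs = 1.18


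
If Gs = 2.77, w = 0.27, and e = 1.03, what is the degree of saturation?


Result: 0.7261

Derivation:
Using S = Gs * w / e
S = 2.77 * 0.27 / 1.03
S = 0.7261


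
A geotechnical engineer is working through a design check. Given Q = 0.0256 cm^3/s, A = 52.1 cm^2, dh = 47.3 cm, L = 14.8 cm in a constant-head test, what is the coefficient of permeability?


Compute hydraulic gradient:
i = dh / L = 47.3 / 14.8 = 3.19595
Then apply Darcy's law:
k = Q / (A * i)
k = 0.0256 / (52.1 * 3.19595)
k = 0.0256 / 166.509
k = 0.000154 cm/s


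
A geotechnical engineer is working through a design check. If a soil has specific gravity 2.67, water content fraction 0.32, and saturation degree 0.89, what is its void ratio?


Using the relation e = Gs * w / S
e = 2.67 * 0.32 / 0.89
e = 0.96


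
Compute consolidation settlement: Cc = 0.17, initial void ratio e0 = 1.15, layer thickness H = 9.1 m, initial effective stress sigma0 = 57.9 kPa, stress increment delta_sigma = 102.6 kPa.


Result: 0.3186 m

Derivation:
Using Sc = Cc * H / (1 + e0) * log10((sigma0 + delta_sigma) / sigma0)
Stress ratio = (57.9 + 102.6) / 57.9 = 2.77202
log10(2.77202) = 0.442796
Cc * H / (1 + e0) = 0.17 * 9.1 / (1 + 1.15) = 0.719535
Sc = 0.719535 * 0.442796
Sc = 0.3186 m


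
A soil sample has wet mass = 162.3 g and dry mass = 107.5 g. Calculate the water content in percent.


Using w = (m_wet - m_dry) / m_dry * 100
m_wet - m_dry = 162.3 - 107.5 = 54.8 g
w = 54.8 / 107.5 * 100
w = 50.98 %


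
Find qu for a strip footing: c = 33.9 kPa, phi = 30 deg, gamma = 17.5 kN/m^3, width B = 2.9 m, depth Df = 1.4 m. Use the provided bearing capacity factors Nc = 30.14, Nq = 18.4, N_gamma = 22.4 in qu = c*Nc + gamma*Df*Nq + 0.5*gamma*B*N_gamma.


Result: 2040.95 kPa

Derivation:
Compute qu = c*Nc + gamma*Df*Nq + 0.5*gamma*B*N_gamma
Term 1: 33.9 * 30.14 = 1021.746
Term 2: 17.5 * 1.4 * 18.4 = 450.8
Term 3: 0.5 * 17.5 * 2.9 * 22.4 = 568.4
qu = 1021.746 + 450.8 + 568.4
qu = 2040.95 kPa


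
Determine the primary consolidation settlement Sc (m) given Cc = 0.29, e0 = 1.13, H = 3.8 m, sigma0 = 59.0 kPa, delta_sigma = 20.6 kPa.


Using Sc = Cc * H / (1 + e0) * log10((sigma0 + delta_sigma) / sigma0)
Stress ratio = (59.0 + 20.6) / 59.0 = 1.34915
log10(1.34915) = 0.130061
Cc * H / (1 + e0) = 0.29 * 3.8 / (1 + 1.13) = 0.517371
Sc = 0.517371 * 0.130061
Sc = 0.0673 m


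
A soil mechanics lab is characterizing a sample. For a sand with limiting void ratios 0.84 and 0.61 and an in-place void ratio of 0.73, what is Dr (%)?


Using Dr = (e_max - e) / (e_max - e_min) * 100
e_max - e = 0.84 - 0.73 = 0.11
e_max - e_min = 0.84 - 0.61 = 0.23
Dr = 0.11 / 0.23 * 100
Dr = 47.83 %


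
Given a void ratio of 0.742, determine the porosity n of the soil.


Result: 0.4259

Derivation:
Using the relation n = e / (1 + e)
n = 0.742 / (1 + 0.742)
n = 0.742 / 1.742
n = 0.4259


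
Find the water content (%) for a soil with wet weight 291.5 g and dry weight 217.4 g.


Result: 34.08 %

Derivation:
Using w = (m_wet - m_dry) / m_dry * 100
m_wet - m_dry = 291.5 - 217.4 = 74.1 g
w = 74.1 / 217.4 * 100
w = 34.08 %


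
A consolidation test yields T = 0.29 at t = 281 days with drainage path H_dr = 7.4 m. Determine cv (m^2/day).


Result: 0.05651 m^2/day

Derivation:
Using cv = T * H_dr^2 / t
H_dr^2 = 7.4^2 = 54.76
cv = 0.29 * 54.76 / 281
cv = 0.05651 m^2/day


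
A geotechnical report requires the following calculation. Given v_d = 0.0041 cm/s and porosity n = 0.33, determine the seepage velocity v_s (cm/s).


Using v_s = v_d / n
v_s = 0.0041 / 0.33
v_s = 0.01242 cm/s


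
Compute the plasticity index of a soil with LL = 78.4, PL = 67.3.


Result: 11.1

Derivation:
Using PI = LL - PL
PI = 78.4 - 67.3
PI = 11.1


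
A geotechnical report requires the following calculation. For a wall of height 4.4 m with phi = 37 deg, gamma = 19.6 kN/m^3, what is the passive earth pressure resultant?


Compute passive earth pressure coefficient:
Kp = tan^2(45 + phi/2) = tan^2(63.5) = 4.022791
Compute passive force:
Pp = 0.5 * Kp * gamma * H^2
Pp = 0.5 * 4.022791 * 19.6 * 4.4^2
Pp = 763.24 kN/m


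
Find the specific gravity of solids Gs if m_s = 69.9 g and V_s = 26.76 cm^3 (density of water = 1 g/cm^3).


Using Gs = m_s / (V_s * rho_w)
Since rho_w = 1 g/cm^3:
Gs = 69.9 / 26.76
Gs = 2.612


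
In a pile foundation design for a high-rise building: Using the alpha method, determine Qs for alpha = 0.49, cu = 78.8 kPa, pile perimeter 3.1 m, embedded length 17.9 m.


Result: 2142.58 kN

Derivation:
Using Qs = alpha * cu * perimeter * L
Qs = 0.49 * 78.8 * 3.1 * 17.9
Qs = 2142.58 kN


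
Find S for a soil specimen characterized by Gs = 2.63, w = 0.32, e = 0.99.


Using S = Gs * w / e
S = 2.63 * 0.32 / 0.99
S = 0.8501


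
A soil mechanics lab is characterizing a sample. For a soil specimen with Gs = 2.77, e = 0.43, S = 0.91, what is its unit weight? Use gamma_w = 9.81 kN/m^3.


Using gamma = gamma_w * (Gs + S*e) / (1 + e)
Numerator: Gs + S*e = 2.77 + 0.91*0.43 = 3.1613
Denominator: 1 + e = 1 + 0.43 = 1.43
gamma = 9.81 * 3.1613 / 1.43
gamma = 21.687 kN/m^3


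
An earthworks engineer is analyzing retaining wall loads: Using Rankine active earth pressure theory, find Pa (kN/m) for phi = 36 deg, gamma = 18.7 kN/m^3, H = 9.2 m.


Result: 205.46 kN/m

Derivation:
Compute active earth pressure coefficient:
Ka = tan^2(45 - phi/2) = tan^2(27.0) = 0.259616
Compute active force:
Pa = 0.5 * Ka * gamma * H^2
Pa = 0.5 * 0.259616 * 18.7 * 9.2^2
Pa = 205.46 kN/m


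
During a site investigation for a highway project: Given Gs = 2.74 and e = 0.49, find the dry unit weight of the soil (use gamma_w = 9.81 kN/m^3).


Result: 18.04 kN/m^3

Derivation:
Using gamma_d = Gs * gamma_w / (1 + e)
gamma_d = 2.74 * 9.81 / (1 + 0.49)
gamma_d = 2.74 * 9.81 / 1.49
gamma_d = 18.04 kN/m^3


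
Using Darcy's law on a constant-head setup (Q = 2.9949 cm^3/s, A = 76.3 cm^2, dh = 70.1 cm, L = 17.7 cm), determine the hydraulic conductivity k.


Compute hydraulic gradient:
i = dh / L = 70.1 / 17.7 = 3.96045
Then apply Darcy's law:
k = Q / (A * i)
k = 2.9949 / (76.3 * 3.96045)
k = 2.9949 / 302.182
k = 0.009911 cm/s


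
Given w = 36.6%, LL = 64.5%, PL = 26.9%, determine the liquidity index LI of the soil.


Result: 0.258

Derivation:
First compute the plasticity index:
PI = LL - PL = 64.5 - 26.9 = 37.6
Then compute the liquidity index:
LI = (w - PL) / PI
LI = (36.6 - 26.9) / 37.6
LI = 0.258


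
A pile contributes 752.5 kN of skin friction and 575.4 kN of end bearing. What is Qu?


Using Qu = Qf + Qb
Qu = 752.5 + 575.4
Qu = 1327.9 kN


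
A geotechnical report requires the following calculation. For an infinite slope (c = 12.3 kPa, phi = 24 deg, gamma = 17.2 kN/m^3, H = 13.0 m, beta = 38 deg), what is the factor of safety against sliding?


Result: 0.683

Derivation:
Using Fs = c / (gamma*H*sin(beta)*cos(beta)) + tan(phi)/tan(beta)
Cohesion contribution = 12.3 / (17.2*13.0*sin(38)*cos(38))
Cohesion contribution = 0.113386
Friction contribution = tan(24)/tan(38) = 0.569867
Fs = 0.113386 + 0.569867
Fs = 0.683


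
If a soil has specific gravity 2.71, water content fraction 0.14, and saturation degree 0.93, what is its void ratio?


Using the relation e = Gs * w / S
e = 2.71 * 0.14 / 0.93
e = 0.408


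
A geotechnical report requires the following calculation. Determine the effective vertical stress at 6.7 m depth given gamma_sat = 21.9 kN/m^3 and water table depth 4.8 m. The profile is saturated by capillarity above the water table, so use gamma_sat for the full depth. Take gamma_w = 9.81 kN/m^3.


Result: 128.09 kPa

Derivation:
Total stress = gamma_sat * depth
sigma = 21.9 * 6.7 = 146.73 kPa
Pore water pressure u = gamma_w * (depth - d_wt)
u = 9.81 * (6.7 - 4.8) = 18.639 kPa
Effective stress = sigma - u
sigma' = 146.73 - 18.639 = 128.09 kPa


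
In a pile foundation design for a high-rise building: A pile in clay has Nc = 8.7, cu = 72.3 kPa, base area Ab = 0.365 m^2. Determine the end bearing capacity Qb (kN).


Using Qb = Nc * cu * Ab
Qb = 8.7 * 72.3 * 0.365
Qb = 229.59 kN


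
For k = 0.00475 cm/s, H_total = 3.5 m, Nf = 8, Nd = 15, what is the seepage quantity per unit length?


Convert k to m/s for unit consistency with H:
k = 0.00475 cm/s = 0.00475 / 100 m/s = 4.75e-05 m/s
Using q = k * H * Nf / Nd
Nf / Nd = 8 / 15 = 0.5333
q = 4.75e-05 * 3.5 * 0.5333
q = 8.867e-05 m^3/s per m


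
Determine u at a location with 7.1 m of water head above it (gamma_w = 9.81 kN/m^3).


Using u = gamma_w * h_w
u = 9.81 * 7.1
u = 69.65 kPa


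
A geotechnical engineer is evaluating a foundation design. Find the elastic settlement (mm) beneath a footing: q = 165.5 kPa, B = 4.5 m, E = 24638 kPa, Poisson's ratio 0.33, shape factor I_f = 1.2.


Result: 32.323 mm

Derivation:
Using Se = q * B * (1 - nu^2) * I_f / E
1 - nu^2 = 1 - 0.33^2 = 0.8911
Se = 165.5 * 4.5 * 0.8911 * 1.2 / 24638
Se = 0.032323 m
Convert to mm: Se = 0.032323 * 1000 = 32.323 mm


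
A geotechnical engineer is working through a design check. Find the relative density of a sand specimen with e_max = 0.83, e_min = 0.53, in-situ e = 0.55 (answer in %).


Using Dr = (e_max - e) / (e_max - e_min) * 100
e_max - e = 0.83 - 0.55 = 0.28
e_max - e_min = 0.83 - 0.53 = 0.3
Dr = 0.28 / 0.3 * 100
Dr = 93.33 %


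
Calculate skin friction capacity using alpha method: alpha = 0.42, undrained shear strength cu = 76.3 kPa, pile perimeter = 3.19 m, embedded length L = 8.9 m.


Result: 909.82 kN

Derivation:
Using Qs = alpha * cu * perimeter * L
Qs = 0.42 * 76.3 * 3.19 * 8.9
Qs = 909.82 kN


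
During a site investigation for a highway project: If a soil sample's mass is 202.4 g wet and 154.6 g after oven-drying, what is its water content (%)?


Using w = (m_wet - m_dry) / m_dry * 100
m_wet - m_dry = 202.4 - 154.6 = 47.8 g
w = 47.8 / 154.6 * 100
w = 30.92 %


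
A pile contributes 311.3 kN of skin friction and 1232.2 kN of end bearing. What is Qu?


Using Qu = Qf + Qb
Qu = 311.3 + 1232.2
Qu = 1543.5 kN


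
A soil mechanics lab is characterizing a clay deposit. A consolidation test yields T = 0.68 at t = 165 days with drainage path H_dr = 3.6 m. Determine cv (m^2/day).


Using cv = T * H_dr^2 / t
H_dr^2 = 3.6^2 = 12.96
cv = 0.68 * 12.96 / 165
cv = 0.05341 m^2/day


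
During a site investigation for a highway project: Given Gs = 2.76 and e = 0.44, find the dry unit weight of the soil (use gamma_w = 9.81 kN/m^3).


Result: 18.802 kN/m^3

Derivation:
Using gamma_d = Gs * gamma_w / (1 + e)
gamma_d = 2.76 * 9.81 / (1 + 0.44)
gamma_d = 2.76 * 9.81 / 1.44
gamma_d = 18.802 kN/m^3


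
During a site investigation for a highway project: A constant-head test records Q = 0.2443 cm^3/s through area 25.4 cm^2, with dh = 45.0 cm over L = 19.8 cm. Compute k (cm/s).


Compute hydraulic gradient:
i = dh / L = 45.0 / 19.8 = 2.27273
Then apply Darcy's law:
k = Q / (A * i)
k = 0.2443 / (25.4 * 2.27273)
k = 0.2443 / 57.7273
k = 0.004232 cm/s


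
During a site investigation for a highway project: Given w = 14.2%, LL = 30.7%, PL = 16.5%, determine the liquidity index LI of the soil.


First compute the plasticity index:
PI = LL - PL = 30.7 - 16.5 = 14.2
Then compute the liquidity index:
LI = (w - PL) / PI
LI = (14.2 - 16.5) / 14.2
LI = -0.162


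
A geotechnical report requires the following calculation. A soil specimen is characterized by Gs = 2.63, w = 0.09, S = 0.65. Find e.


Using the relation e = Gs * w / S
e = 2.63 * 0.09 / 0.65
e = 0.3642


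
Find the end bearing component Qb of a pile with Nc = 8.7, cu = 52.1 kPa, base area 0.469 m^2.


Using Qb = Nc * cu * Ab
Qb = 8.7 * 52.1 * 0.469
Qb = 212.58 kN


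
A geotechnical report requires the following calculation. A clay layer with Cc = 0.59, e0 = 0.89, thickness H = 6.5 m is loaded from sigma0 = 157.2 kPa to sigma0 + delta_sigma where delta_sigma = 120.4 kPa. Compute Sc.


Result: 0.5011 m

Derivation:
Using Sc = Cc * H / (1 + e0) * log10((sigma0 + delta_sigma) / sigma0)
Stress ratio = (157.2 + 120.4) / 157.2 = 1.7659
log10(1.7659) = 0.246967
Cc * H / (1 + e0) = 0.59 * 6.5 / (1 + 0.89) = 2.0291
Sc = 2.0291 * 0.246967
Sc = 0.5011 m


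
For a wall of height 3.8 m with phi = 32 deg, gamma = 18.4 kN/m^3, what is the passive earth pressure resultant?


Result: 432.37 kN/m

Derivation:
Compute passive earth pressure coefficient:
Kp = tan^2(45 + phi/2) = tan^2(61.0) = 3.254588
Compute passive force:
Pp = 0.5 * Kp * gamma * H^2
Pp = 0.5 * 3.254588 * 18.4 * 3.8^2
Pp = 432.37 kN/m
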